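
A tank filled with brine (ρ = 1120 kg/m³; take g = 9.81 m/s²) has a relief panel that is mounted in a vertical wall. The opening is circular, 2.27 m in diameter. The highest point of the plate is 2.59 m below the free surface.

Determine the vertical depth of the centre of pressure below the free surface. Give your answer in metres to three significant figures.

γ = ρg = 1120 × 9.81 / 1000 = 10.9872 kN/m³.
The centroid is at the centre, 1.135 m below the top of the plate, so the centroid depth is h_c = 2.59 + 1.135 = 3.725 m.
A = π(1.135)² = 4.04708 m².
Resultant F = γ·h_c·A = 10.9872 × 3.725 × 4.04708 = 165.636 kN.
I_c = πr⁴/4 = π × 1.135⁴/4 = 1.30339 m⁴.
Centre of pressure: y_p = y_c + I_c/(y_c·A) = 3.725 + 1.30339/(3.725 × 4.04708) = 3.725 + 0.0864582 = 3.81146 m along the plane.

h_p = 3.81 m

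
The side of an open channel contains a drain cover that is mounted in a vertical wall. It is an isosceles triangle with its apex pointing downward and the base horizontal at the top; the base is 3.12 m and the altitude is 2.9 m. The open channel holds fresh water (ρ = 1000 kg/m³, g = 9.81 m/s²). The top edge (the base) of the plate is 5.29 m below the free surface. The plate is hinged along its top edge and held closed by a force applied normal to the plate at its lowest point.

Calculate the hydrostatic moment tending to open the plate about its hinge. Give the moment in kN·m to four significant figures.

M ≈ 289.2 kN·m

γ = ρg = 1000 × 9.81 = 9810 N/m³ = 9.81 kN/m³.
With the apex down, the centroid sits h/3 = 2.9/3 = 0.966667 m below the base (the top edge), so the centroid depth is h_c = 5.29 + 0.966667 = 6.25667 m.
A = ½ × 3.12 × 2.9 = 4.524 m².
Resultant F = γ·h_c·A = 9.81 × 6.25667 × 4.524 = 277.674 kN.
I_c = b·h³/36 = 3.12 × 2.9³/36 = 2.11371 m⁴.
Centre of pressure: y_p = y_c + I_c/(y_c·A) = 6.25667 + 2.11371/(6.25667 × 4.524) = 6.25667 + 0.0746757 = 6.33135 m along the plane.
The resultant acts 0.966667 + 0.0746757 = 1.04134 m (along the plate) below the hinge at the top edge, so the moment about the hinge is M = F × 1.04134 = 277.674 × 1.04134 = 289.153 kN·m.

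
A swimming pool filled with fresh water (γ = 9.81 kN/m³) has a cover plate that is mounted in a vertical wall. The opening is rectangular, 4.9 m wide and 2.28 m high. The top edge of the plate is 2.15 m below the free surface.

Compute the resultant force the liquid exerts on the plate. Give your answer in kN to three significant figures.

γ = 9.81 kN/m³.
The centroid lies 2.28/2 = 1.14 m below the top edge, so the centroid depth is h_c = 2.15 + 1.14 = 3.29 m.
A = 4.9 × 2.28 = 11.172 m².
Resultant F = γ·h_c·A = 9.81 × 3.29 × 11.172 = 360.575 kN.

F ≈ 361 kN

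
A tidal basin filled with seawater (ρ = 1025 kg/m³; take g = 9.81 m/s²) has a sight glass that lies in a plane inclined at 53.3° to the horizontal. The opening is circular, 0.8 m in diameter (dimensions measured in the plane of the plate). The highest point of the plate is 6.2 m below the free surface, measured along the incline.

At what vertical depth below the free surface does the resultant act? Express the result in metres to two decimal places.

γ = ρg = 1025 × 9.81 / 1000 = 10.05525 kN/m³.
Let θ = 53.3° be the plate's angle to the horizontal; measure y along the incline from where the plane meets the free surface. Vertical depth h = y·sinθ with sinθ = 0.801776.
The centroid is at the centre, 0.4 m below the top of the plate, so y_c = 6.2 + 0.4 = 6.6 m and h_c = 6.6 × 0.801776 = 5.29172 m.
A = π(0.4)² = 0.502655 m².
Resultant F = γ·h_c·A = 10.05525 × 5.29172 × 0.502655 = 26.7461 kN.
I_c = πr⁴/4 = π × 0.4⁴/4 = 0.0201062 m⁴.
Centre of pressure: y_p = y_c + I_c/(y_c·A) = 6.6 + 0.0201062/(6.6 × 0.502655) = 6.6 + 0.00606061 = 6.60606 m along the plane.
Vertically, h_p = y_p·sinθ = 6.60606 × 0.801776 = 5.29658 m.

h_p = 5.30 m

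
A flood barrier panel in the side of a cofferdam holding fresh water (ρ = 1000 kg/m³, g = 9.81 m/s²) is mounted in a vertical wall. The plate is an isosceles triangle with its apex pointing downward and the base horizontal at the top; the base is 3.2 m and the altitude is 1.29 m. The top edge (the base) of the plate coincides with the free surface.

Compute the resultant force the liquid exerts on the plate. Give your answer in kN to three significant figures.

F ≈ 8.71 kN

γ = ρg = 1000 × 9.81 = 9810 N/m³ = 9.81 kN/m³.
With the apex down, the centroid sits h/3 = 1.29/3 = 0.43 m below the base (the top edge), so the centroid depth is h_c = 0.43 m.
A = ½ × 3.2 × 1.29 = 2.064 m².
Resultant F = γ·h_c·A = 9.81 × 0.43 × 2.064 = 8.70657 kN.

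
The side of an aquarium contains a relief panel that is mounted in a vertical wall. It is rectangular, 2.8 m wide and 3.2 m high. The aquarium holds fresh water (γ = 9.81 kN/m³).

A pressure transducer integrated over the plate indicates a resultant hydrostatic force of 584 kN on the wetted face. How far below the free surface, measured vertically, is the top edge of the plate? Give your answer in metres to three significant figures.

γ = 9.81 kN/m³.
A = 2.8 × 3.2 = 8.96 m².
From F = γ·h_c·A, the centroid depth is h_c = 584/(9.81 × 8.96) = 6.64409 m.
The centroid lies 3.2/2 = 1.6 m below the top edge, so the top edge sits at h_top = 6.64409 − 1.6 = 5.04409 m below the surface.

d_top ≈ 5.04 m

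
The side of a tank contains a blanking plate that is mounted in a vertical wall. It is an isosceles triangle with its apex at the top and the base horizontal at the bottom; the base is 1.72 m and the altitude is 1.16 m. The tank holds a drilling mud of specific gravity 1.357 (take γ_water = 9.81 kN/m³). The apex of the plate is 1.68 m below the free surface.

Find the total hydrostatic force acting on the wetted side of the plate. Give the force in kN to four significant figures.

γ = 1.357 × 9.81 = 13.31217 kN/m³.
With the apex up, the centroid sits 2h/3 = 2 × 1.16/3 = 0.773333 m below the apex, so the centroid depth is h_c = 1.68 + 0.773333 = 2.45333 m.
A = ½ × 1.72 × 1.16 = 0.9976 m².
Resultant F = γ·h_c·A = 13.31217 × 2.45333 × 0.9976 = 32.5808 kN.

F ≈ 32.58 kN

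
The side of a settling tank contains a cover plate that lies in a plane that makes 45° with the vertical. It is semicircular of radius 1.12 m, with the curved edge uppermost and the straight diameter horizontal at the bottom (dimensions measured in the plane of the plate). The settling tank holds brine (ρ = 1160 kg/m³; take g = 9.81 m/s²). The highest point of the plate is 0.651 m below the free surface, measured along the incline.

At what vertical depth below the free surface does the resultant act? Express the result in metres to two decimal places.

γ = ρg = 1160 × 9.81 / 1000 = 11.3796 kN/m³.
The plate makes 45° with the vertical, i.e. θ = 90° − 45° = 45° to the horizontal. Measuring y along the incline from the free-surface line, vertical depth h = y·sinθ with sinθ = 0.707107.
The centroid lies 4r/(3π) = 0.475343 m above the diameter, so r − 4r/(3π) = 1.12 − 0.475343 = 0.644657 m below the topmost point, so y_c = 0.651 + 0.644657 = 1.29566 m and h_c = 1.29566 × 0.707107 = 0.91617 m.
A = πr²/2 = π × 1.12²/2 = 1.97041 m².
Resultant F = γ·h_c·A = 11.3796 × 0.91617 × 1.97041 = 20.5428 kN.
I_c = (π/8 − 8/(9π))·r⁴ = 0.109757 × 1.12⁴ = 0.172705 m⁴.
Centre of pressure: y_p = y_c + I_c/(y_c·A) = 1.29566 + 0.172705/(1.29566 × 1.97041) = 1.29566 + 0.0676484 = 1.36331 m along the plane.
Vertically, h_p = y_p·sinθ = 1.36331 × 0.707107 = 0.964006 m.

h_p = 0.96 m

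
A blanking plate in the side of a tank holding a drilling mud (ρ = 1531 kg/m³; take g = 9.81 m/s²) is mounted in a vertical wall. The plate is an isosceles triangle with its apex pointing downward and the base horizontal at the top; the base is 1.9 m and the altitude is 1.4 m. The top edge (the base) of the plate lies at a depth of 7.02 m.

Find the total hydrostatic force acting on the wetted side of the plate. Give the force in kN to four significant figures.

γ = ρg = 1531 × 9.81 / 1000 = 15.01911 kN/m³.
With the apex down, the centroid sits h/3 = 1.4/3 = 0.466667 m below the base (the top edge), so the centroid depth is h_c = 7.02 + 0.466667 = 7.48667 m.
A = ½ × 1.9 × 1.4 = 1.33 m².
Resultant F = γ·h_c·A = 15.01911 × 7.48667 × 1.33 = 149.549 kN.

F ≈ 149.5 kN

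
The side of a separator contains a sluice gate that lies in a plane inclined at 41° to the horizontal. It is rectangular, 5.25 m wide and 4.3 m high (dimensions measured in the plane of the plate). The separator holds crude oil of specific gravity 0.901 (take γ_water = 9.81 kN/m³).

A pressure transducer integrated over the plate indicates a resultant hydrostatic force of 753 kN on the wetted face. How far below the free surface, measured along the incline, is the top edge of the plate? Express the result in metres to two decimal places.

γ = 0.901 × 9.81 = 8.83881 kN/m³.
A = 5.25 × 4.3 = 22.575 m².
From F = γ·h_c·A, the centroid depth is h_c = 753/(8.83881 × 22.575) = 3.77375 m.
Let θ = 41° be the plate's angle to the horizontal; measure y along the incline from where the plane meets the free surface. Vertical depth h = y·sinθ with sinθ = 0.656059.
Along the incline, y_c = h_c/sinθ = 3.77375/0.656059 = 5.75215 m.
The centroid lies 4.3/2 = 2.15 m below the top edge, so the top edge sits at y_top = 5.75215 − 2.15 = 3.60215 m along the incline.

y_top ≈ 3.60 m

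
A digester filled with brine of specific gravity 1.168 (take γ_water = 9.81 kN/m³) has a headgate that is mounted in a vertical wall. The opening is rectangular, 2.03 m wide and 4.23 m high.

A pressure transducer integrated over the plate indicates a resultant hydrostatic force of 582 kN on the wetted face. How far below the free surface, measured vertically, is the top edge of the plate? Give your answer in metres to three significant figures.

d_top ≈ 3.80 m

γ = 1.168 × 9.81 = 11.45808 kN/m³.
A = 2.03 × 4.23 = 8.5869 m².
From F = γ·h_c·A, the centroid depth is h_c = 582/(11.45808 × 8.5869) = 5.91527 m.
The centroid lies 4.23/2 = 2.115 m below the top edge, so the top edge sits at h_top = 5.91527 − 2.115 = 3.80027 m below the surface.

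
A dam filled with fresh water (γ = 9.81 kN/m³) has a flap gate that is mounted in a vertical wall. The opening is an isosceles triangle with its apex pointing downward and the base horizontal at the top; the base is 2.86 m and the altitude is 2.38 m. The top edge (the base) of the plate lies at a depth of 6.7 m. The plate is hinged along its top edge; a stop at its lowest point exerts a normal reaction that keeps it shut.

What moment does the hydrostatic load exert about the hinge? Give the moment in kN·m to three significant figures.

γ = 9.81 kN/m³.
With the apex down, the centroid sits h/3 = 2.38/3 = 0.793333 m below the base (the top edge), so the centroid depth is h_c = 6.7 + 0.793333 = 7.49333 m.
A = ½ × 2.86 × 2.38 = 3.4034 m².
Resultant F = γ·h_c·A = 9.81 × 7.49333 × 3.4034 = 250.182 kN.
I_c = b·h³/36 = 2.86 × 2.38³/36 = 1.07101 m⁴.
Centre of pressure: y_p = y_c + I_c/(y_c·A) = 7.49333 + 1.07101/(7.49333 × 3.4034) = 7.49333 + 0.0419958 = 7.53533 m along the plane.
The resultant acts 0.793333 + 0.0419958 = 0.835329 m (along the plate) below the hinge at the top edge, so the moment about the hinge is M = F × 0.835329 = 250.182 × 0.835329 = 208.984 kN·m.

M ≈ 209 kN·m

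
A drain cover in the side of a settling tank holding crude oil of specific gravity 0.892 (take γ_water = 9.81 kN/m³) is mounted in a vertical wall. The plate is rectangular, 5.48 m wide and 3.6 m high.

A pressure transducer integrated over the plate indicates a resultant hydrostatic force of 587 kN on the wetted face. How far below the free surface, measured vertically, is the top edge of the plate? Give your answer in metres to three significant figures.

d_top ≈ 1.60 m

γ = 0.892 × 9.81 = 8.75052 kN/m³.
A = 5.48 × 3.6 = 19.728 m².
From F = γ·h_c·A, the centroid depth is h_c = 587/(8.75052 × 19.728) = 3.40033 m.
The centroid lies 3.6/2 = 1.8 m below the top edge, so the top edge sits at h_top = 3.40033 − 1.8 = 1.60033 m below the surface.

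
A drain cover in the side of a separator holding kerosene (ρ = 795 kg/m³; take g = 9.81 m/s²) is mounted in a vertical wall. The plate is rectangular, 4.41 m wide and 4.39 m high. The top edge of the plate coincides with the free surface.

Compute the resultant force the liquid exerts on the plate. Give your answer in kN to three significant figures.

γ = ρg = 795 × 9.81 / 1000 = 7.79895 kN/m³.
The centroid lies 4.39/2 = 2.195 m below the top edge, so the centroid depth is h_c = 2.195 m.
A = 4.41 × 4.39 = 19.3599 m².
Resultant F = γ·h_c·A = 7.79895 × 2.195 × 19.3599 = 331.416 kN.

F ≈ 331 kN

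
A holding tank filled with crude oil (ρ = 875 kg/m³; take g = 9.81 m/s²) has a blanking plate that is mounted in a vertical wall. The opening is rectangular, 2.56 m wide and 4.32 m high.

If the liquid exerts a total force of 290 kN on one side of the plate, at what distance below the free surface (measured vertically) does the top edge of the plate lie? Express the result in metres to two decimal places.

d_top ≈ 0.89 m

γ = ρg = 875 × 9.81 / 1000 = 8.58375 kN/m³.
A = 2.56 × 4.32 = 11.0592 m².
From F = γ·h_c·A, the centroid depth is h_c = 290/(8.58375 × 11.0592) = 3.0549 m.
The centroid lies 4.32/2 = 2.16 m below the top edge, so the top edge sits at h_top = 3.0549 − 2.16 = 0.8949 m below the surface.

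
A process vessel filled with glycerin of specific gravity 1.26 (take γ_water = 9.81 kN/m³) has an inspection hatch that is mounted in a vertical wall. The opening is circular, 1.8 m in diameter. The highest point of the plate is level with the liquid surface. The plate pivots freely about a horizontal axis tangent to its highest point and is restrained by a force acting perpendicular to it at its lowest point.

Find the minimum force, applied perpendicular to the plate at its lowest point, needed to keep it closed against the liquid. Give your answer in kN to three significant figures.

P ≈ 17.7 kN

γ = 1.26 × 9.81 = 12.3606 kN/m³.
The centroid is at the centre, 0.9 m below the top of the plate, so the centroid depth is h_c = 0.9 m.
A = π(0.9)² = 2.54469 m².
Resultant F = γ·h_c·A = 12.3606 × 0.9 × 2.54469 = 28.3085 kN.
I_c = πr⁴/4 = π × 0.9⁴/4 = 0.5153 m⁴.
Centre of pressure: y_p = y_c + I_c/(y_c·A) = 0.9 + 0.5153/(0.9 × 2.54469) = 0.9 + 0.225 = 1.125 m along the plane.
The resultant acts 0.9 + 0.225 = 1.125 m (along the plate) below the hinge at the top edge, so the moment about the hinge is M = F × 1.125 = 28.3085 × 1.125 = 31.8471 kN·m.
A normal force at the bottom, 1.8 m from the hinge, must supply this moment: P = 31.8471/1.8 = 17.6928 kN.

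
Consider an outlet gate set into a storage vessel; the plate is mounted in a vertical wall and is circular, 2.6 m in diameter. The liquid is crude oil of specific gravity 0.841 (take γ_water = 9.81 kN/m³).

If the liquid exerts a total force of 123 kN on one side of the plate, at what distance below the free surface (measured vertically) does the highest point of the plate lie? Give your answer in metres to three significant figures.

d_top ≈ 1.51 m

γ = 0.841 × 9.81 = 8.25021 kN/m³.
A = π(1.3)² = 5.30929 m².
From F = γ·h_c·A, the centroid depth is h_c = 123/(8.25021 × 5.30929) = 2.80804 m.
The centroid is at the centre, 1.3 m below the top of the plate, so the highest point sits at h_top = 2.80804 − 1.3 = 1.50804 m below the surface.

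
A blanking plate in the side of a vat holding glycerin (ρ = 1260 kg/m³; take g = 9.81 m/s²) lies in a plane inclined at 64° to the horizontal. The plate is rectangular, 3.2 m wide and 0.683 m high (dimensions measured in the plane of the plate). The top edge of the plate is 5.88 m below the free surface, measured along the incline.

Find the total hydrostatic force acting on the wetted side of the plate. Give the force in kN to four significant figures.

γ = ρg = 1260 × 9.81 / 1000 = 12.3606 kN/m³.
Let θ = 64° be the plate's angle to the horizontal; measure y along the incline from where the plane meets the free surface. Vertical depth h = y·sinθ with sinθ = 0.898794.
The centroid lies 0.683/2 = 0.3415 m below the top edge, so y_c = 5.88 + 0.3415 = 6.2215 m and h_c = 6.2215 × 0.898794 = 5.59185 m.
A = 3.2 × 0.683 = 2.1856 m².
Resultant F = γ·h_c·A = 12.3606 × 5.59185 × 2.1856 = 151.066 kN.

F ≈ 151.1 kN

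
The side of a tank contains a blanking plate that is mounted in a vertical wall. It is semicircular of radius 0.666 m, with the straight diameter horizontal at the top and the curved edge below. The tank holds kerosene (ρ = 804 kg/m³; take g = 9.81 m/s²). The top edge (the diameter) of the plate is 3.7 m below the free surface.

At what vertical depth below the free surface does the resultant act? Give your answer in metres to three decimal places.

h_p = 3.990 m

γ = ρg = 804 × 9.81 / 1000 = 7.88724 kN/m³.
The centroid of a semicircle lies 4r/(3π) = 0.282659 m from the diameter, here below the top edge, so the centroid depth is h_c = 3.7 + 0.282659 = 3.98266 m.
A = πr²/2 = π × 0.666²/2 = 0.696736 m².
Resultant F = γ·h_c·A = 7.88724 × 3.98266 × 0.696736 = 21.886 kN.
I_c = (π/8 − 8/(9π))·r⁴ = 0.109757 × 0.666⁴ = 0.0215938 m⁴.
Centre of pressure: y_p = y_c + I_c/(y_c·A) = 3.98266 + 0.0215938/(3.98266 × 0.696736) = 3.98266 + 0.00778193 = 3.99044 m along the plane.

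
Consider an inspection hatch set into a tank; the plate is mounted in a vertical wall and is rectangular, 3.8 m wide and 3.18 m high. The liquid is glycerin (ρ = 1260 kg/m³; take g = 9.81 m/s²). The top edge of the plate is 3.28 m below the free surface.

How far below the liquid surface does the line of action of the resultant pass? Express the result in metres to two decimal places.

γ = ρg = 1260 × 9.81 / 1000 = 12.3606 kN/m³.
The centroid lies 3.18/2 = 1.59 m below the top edge, so the centroid depth is h_c = 3.28 + 1.59 = 4.87 m.
A = 3.8 × 3.18 = 12.084 m².
Resultant F = γ·h_c·A = 12.3606 × 4.87 × 12.084 = 727.41 kN.
I_c = b·h³/12 = 3.8 × 3.18³/12 = 10.1832 m⁴.
Centre of pressure: y_p = y_c + I_c/(y_c·A) = 4.87 + 10.1832/(4.87 × 12.084) = 4.87 + 0.173039 = 5.04304 m along the plane.

h_p = 5.04 m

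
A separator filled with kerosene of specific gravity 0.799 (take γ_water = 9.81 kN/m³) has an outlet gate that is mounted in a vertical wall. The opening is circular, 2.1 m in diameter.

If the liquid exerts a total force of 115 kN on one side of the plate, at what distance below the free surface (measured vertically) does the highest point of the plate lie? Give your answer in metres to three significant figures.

γ = 0.799 × 9.81 = 7.83819 kN/m³.
A = π(1.05)² = 3.46361 m².
From F = γ·h_c·A, the centroid depth is h_c = 115/(7.83819 × 3.46361) = 4.23597 m.
The centroid is at the centre, 1.05 m below the top of the plate, so the highest point sits at h_top = 4.23597 − 1.05 = 3.18597 m below the surface.

d_top ≈ 3.19 m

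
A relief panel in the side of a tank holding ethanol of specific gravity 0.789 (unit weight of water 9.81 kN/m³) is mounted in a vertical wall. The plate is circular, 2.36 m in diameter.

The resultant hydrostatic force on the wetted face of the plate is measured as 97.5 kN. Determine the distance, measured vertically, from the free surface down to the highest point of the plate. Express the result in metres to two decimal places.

γ = 0.789 × 9.81 = 7.74009 kN/m³.
A = π(1.18)² = 4.37435 m².
From F = γ·h_c·A, the centroid depth is h_c = 97.5/(7.74009 × 4.37435) = 2.87969 m.
The centroid is at the centre, 1.18 m below the top of the plate, so the highest point sits at h_top = 2.87969 − 1.18 = 1.69969 m below the surface.

d_top ≈ 1.70 m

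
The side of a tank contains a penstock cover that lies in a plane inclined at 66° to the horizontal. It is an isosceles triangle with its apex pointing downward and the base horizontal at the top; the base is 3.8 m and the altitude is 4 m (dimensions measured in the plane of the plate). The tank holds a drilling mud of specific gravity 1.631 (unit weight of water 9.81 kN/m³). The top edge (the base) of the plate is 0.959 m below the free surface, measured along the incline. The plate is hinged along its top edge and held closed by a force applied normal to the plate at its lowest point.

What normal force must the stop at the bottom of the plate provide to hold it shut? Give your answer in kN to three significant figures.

P ≈ 110 kN

γ = 1.631 × 9.81 = 16.00011 kN/m³.
Let θ = 66° be the plate's angle to the horizontal; measure y along the incline from where the plane meets the free surface. Vertical depth h = y·sinθ with sinθ = 0.913545.
With the apex down, the centroid sits h/3 = 4/3 = 1.33333 m below the base (the top edge), so y_c = 0.959 + 1.33333 = 2.29233 m and h_c = 2.29233 × 0.913545 = 2.09415 m.
A = ½ × 3.8 × 4 = 7.6 m².
Resultant F = γ·h_c·A = 16.00011 × 2.09415 × 7.6 = 254.65 kN.
I_c = b·h³/36 = 3.8 × 4³/36 = 6.75556 m⁴.
Centre of pressure: y_p = y_c + I_c/(y_c·A) = 2.29233 + 6.75556/(2.29233 × 7.6) = 2.29233 + 0.387767 = 2.6801 m along the plane.
The resultant acts 1.33333 + 0.387767 = 1.7211 m (along the plate) below the hinge at the top edge, so the moment about the hinge is M = F × 1.7211 = 254.65 × 1.7211 = 438.278 kN·m.
A normal force at the bottom, 4 m from the hinge, must supply this moment: P = 438.278/4 = 109.57 kN.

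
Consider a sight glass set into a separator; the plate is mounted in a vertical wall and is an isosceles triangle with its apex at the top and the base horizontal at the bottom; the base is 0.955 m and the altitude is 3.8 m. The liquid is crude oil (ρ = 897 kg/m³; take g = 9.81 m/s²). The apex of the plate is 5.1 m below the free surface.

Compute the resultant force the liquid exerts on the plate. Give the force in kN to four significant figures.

γ = ρg = 897 × 9.81 / 1000 = 8.79957 kN/m³.
With the apex up, the centroid sits 2h/3 = 2 × 3.8/3 = 2.53333 m below the apex, so the centroid depth is h_c = 5.1 + 2.53333 = 7.63333 m.
A = ½ × 0.955 × 3.8 = 1.8145 m².
Resultant F = γ·h_c·A = 8.79957 × 7.63333 × 1.8145 = 121.88 kN.

F ≈ 121.9 kN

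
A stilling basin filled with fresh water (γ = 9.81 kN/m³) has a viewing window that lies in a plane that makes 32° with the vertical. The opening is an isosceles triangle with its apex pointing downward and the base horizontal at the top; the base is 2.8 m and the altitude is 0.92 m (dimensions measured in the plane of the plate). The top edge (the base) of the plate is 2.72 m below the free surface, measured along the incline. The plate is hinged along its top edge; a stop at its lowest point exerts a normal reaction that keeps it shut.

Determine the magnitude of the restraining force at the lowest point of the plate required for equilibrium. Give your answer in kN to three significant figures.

γ = 9.81 kN/m³.
The plate makes 32° with the vertical, i.e. θ = 90° − 32° = 58° to the horizontal. Measuring y along the incline from the free-surface line, vertical depth h = y·sinθ with sinθ = 0.848048.
With the apex down, the centroid sits h/3 = 0.92/3 = 0.306667 m below the base (the top edge), so y_c = 2.72 + 0.306667 = 3.02667 m and h_c = 3.02667 × 0.848048 = 2.56676 m.
A = ½ × 2.8 × 0.92 = 1.288 m².
Resultant F = γ·h_c·A = 9.81 × 2.56676 × 1.288 = 32.4317 kN.
I_c = b·h³/36 = 2.8 × 0.92³/36 = 0.0605646 m⁴.
Centre of pressure: y_p = y_c + I_c/(y_c·A) = 3.02667 + 0.0605646/(3.02667 × 1.288) = 3.02667 + 0.015536 = 3.04221 m along the plane.
The resultant acts 0.306667 + 0.015536 = 0.322203 m (along the plate) below the hinge at the top edge, so the moment about the hinge is M = F × 0.322203 = 32.4317 × 0.322203 = 10.4496 kN·m.
A normal force at the bottom, 0.92 m from the hinge, must supply this moment: P = 10.4496/0.92 = 11.3583 kN.

P ≈ 11.4 kN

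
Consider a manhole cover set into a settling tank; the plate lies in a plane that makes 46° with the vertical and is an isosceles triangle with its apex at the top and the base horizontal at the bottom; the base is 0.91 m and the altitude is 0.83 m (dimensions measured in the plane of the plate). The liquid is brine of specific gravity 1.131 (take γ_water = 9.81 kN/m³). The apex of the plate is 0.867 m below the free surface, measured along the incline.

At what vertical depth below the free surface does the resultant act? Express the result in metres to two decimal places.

γ = 1.131 × 9.81 = 11.09511 kN/m³.
The plate makes 46° with the vertical, i.e. θ = 90° − 46° = 44° to the horizontal. Measuring y along the incline from the free-surface line, vertical depth h = y·sinθ with sinθ = 0.694658.
With the apex up, the centroid sits 2h/3 = 2 × 0.83/3 = 0.553333 m below the apex, so y_c = 0.867 + 0.553333 = 1.42033 m and h_c = 1.42033 × 0.694658 = 0.986644 m.
A = ½ × 0.91 × 0.83 = 0.37765 m².
Resultant F = γ·h_c·A = 11.09511 × 0.986644 × 0.37765 = 4.13411 kN.
I_c = b·h³/36 = 0.91 × 0.83³/36 = 0.0144535 m⁴.
Centre of pressure: y_p = y_c + I_c/(y_c·A) = 1.42033 + 0.0144535/(1.42033 × 0.37765) = 1.42033 + 0.026946 = 1.44728 m along the plane.
Vertically, h_p = y_p·sinθ = 1.44728 × 0.694658 = 1.00536 m.

h_p = 1.01 m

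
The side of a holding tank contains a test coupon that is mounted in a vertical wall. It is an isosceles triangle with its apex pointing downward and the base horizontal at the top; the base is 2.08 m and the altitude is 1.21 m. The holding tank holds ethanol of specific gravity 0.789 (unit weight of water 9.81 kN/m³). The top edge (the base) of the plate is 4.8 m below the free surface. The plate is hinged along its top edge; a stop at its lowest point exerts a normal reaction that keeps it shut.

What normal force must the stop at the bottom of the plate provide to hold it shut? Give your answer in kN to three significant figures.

γ = 0.789 × 9.81 = 7.74009 kN/m³.
With the apex down, the centroid sits h/3 = 1.21/3 = 0.403333 m below the base (the top edge), so the centroid depth is h_c = 4.8 + 0.403333 = 5.20333 m.
A = ½ × 2.08 × 1.21 = 1.2584 m².
Resultant F = γ·h_c·A = 7.74009 × 5.20333 × 1.2584 = 50.6811 kN.
I_c = b·h³/36 = 2.08 × 1.21³/36 = 0.102357 m⁴.
Centre of pressure: y_p = y_c + I_c/(y_c·A) = 5.20333 + 0.102357/(5.20333 × 1.2584) = 5.20333 + 0.0156321 = 5.21896 m along the plane.
The resultant acts 0.403333 + 0.0156321 = 0.418965 m (along the plate) below the hinge at the top edge, so the moment about the hinge is M = F × 0.418965 = 50.6811 × 0.418965 = 21.2336 kN·m.
A normal force at the bottom, 1.21 m from the hinge, must supply this moment: P = 21.2336/1.21 = 17.5484 kN.

P ≈ 17.5 kN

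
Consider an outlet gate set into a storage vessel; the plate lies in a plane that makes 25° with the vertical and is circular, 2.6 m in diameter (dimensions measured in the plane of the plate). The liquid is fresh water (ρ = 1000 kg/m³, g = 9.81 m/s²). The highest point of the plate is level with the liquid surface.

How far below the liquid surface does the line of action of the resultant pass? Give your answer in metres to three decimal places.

h_p = 1.473 m

γ = ρg = 1000 × 9.81 = 9810 N/m³ = 9.81 kN/m³.
The plate makes 25° with the vertical, i.e. θ = 90° − 25° = 65° to the horizontal. Measuring y along the incline from the free-surface line, vertical depth h = y·sinθ with sinθ = 0.906308.
The centroid is at the centre, 1.3 m below the top of the plate, so y_c = 1.3 m and h_c = 1.3 × 0.906308 = 1.1782 m.
A = π(1.3)² = 5.30929 m².
Resultant F = γ·h_c·A = 9.81 × 1.1782 × 5.30929 = 61.3655 kN.
I_c = πr⁴/4 = π × 1.3⁴/4 = 2.24318 m⁴.
Centre of pressure: y_p = y_c + I_c/(y_c·A) = 1.3 + 2.24318/(1.3 × 5.30929) = 1.3 + 0.325001 = 1.625 m along the plane.
Vertically, h_p = y_p·sinθ = 1.625 × 0.906308 = 1.47275 m.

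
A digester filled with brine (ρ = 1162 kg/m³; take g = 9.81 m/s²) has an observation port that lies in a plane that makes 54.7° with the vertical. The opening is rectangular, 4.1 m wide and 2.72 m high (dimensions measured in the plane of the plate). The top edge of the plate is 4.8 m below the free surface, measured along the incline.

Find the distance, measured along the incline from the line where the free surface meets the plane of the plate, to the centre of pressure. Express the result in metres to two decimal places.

y_p = 6.26 m

γ = ρg = 1162 × 9.81 / 1000 = 11.39922 kN/m³.
The plate makes 54.7° with the vertical, i.e. θ = 90° − 54.7° = 35.3° to the horizontal. Measuring y along the incline from the free-surface line, vertical depth h = y·sinθ with sinθ = 0.577858.
The centroid lies 2.72/2 = 1.36 m below the top edge, so y_c = 4.8 + 1.36 = 6.16 m and h_c = 6.16 × 0.577858 = 3.55961 m.
A = 4.1 × 2.72 = 11.152 m².
Resultant F = γ·h_c·A = 11.39922 × 3.55961 × 11.152 = 452.512 kN.
I_c = b·h³/12 = 4.1 × 2.72³/12 = 6.87558 m⁴.
Centre of pressure: y_p = y_c + I_c/(y_c·A) = 6.16 + 6.87558/(6.16 × 11.152) = 6.16 + 0.100087 = 6.26009 m along the plane.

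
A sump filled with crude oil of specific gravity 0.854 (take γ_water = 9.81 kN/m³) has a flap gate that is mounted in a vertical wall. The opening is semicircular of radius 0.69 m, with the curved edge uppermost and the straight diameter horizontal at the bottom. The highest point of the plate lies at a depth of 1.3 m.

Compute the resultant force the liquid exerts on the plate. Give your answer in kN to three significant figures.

F ≈ 10.6 kN

γ = 0.854 × 9.81 = 8.37774 kN/m³.
The centroid lies 4r/(3π) = 0.292845 m above the diameter, so r − 4r/(3π) = 0.69 − 0.292845 = 0.397155 m below the topmost point, so the centroid depth is h_c = 1.3 + 0.397155 = 1.69715 m.
A = πr²/2 = π × 0.69²/2 = 0.747856 m².
Resultant F = γ·h_c·A = 8.37774 × 1.69715 × 0.747856 = 10.6332 kN.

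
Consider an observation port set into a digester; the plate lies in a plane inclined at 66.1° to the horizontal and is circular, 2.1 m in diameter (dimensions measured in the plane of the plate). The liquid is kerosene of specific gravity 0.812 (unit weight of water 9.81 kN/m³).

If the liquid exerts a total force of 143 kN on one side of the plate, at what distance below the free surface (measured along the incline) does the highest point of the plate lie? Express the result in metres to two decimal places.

γ = 0.812 × 9.81 = 7.96572 kN/m³.
A = π(1.05)² = 3.46361 m².
From F = γ·h_c·A, the centroid depth is h_c = 143/(7.96572 × 3.46361) = 5.18301 m.
Let θ = 66.1° be the plate's angle to the horizontal; measure y along the incline from where the plane meets the free surface. Vertical depth h = y·sinθ with sinθ = 0.914254.
Along the incline, y_c = h_c/sinθ = 5.18301/0.914254 = 5.66911 m.
The centroid is at the centre, 1.05 m below the top of the plate, so the highest point sits at y_top = 5.66911 − 1.05 = 4.61911 m along the incline.

y_top ≈ 4.62 m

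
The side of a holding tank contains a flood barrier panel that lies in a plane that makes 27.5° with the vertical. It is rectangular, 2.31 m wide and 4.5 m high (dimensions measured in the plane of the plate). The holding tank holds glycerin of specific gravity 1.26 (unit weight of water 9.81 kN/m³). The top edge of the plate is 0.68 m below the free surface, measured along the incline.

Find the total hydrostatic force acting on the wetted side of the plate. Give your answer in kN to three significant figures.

γ = 1.26 × 9.81 = 12.3606 kN/m³.
The plate makes 27.5° with the vertical, i.e. θ = 90° − 27.5° = 62.5° to the horizontal. Measuring y along the incline from the free-surface line, vertical depth h = y·sinθ with sinθ = 0.887011.
The centroid lies 4.5/2 = 2.25 m below the top edge, so y_c = 0.68 + 2.25 = 2.93 m and h_c = 2.93 × 0.887011 = 2.59894 m.
A = 2.31 × 4.5 = 10.395 m².
Resultant F = γ·h_c·A = 12.3606 × 2.59894 × 10.395 = 333.934 kN.

F ≈ 334 kN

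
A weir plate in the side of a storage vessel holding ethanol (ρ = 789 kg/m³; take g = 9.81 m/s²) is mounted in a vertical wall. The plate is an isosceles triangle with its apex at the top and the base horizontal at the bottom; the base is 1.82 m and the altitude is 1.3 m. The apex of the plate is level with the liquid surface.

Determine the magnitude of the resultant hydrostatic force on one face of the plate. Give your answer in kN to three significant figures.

γ = ρg = 789 × 9.81 / 1000 = 7.74009 kN/m³.
With the apex up, the centroid sits 2h/3 = 2 × 1.3/3 = 0.866667 m below the apex, so the centroid depth is h_c = 0.866667 m.
A = ½ × 1.82 × 1.3 = 1.183 m².
Resultant F = γ·h_c·A = 7.74009 × 0.866667 × 1.183 = 7.93566 kN.

F ≈ 7.94 kN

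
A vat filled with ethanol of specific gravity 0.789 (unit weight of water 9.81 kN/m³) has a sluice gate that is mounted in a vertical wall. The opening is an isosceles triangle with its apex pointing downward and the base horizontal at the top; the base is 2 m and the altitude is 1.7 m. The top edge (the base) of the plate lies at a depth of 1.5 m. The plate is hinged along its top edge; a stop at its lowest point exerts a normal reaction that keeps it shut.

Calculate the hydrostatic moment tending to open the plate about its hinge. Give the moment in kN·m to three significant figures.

M ≈ 17.5 kN·m

γ = 0.789 × 9.81 = 7.74009 kN/m³.
With the apex down, the centroid sits h/3 = 1.7/3 = 0.566667 m below the base (the top edge), so the centroid depth is h_c = 1.5 + 0.566667 = 2.06667 m.
A = ½ × 2 × 1.7 = 1.7 m².
Resultant F = γ·h_c·A = 7.74009 × 2.06667 × 1.7 = 27.1936 kN.
I_c = b·h³/36 = 2 × 1.7³/36 = 0.272944 m⁴.
Centre of pressure: y_p = y_c + I_c/(y_c·A) = 2.06667 + 0.272944/(2.06667 × 1.7) = 2.06667 + 0.0776879 = 2.14436 m along the plane.
The resultant acts 0.566667 + 0.0776879 = 0.644355 m (along the plate) below the hinge at the top edge, so the moment about the hinge is M = F × 0.644355 = 27.1936 × 0.644355 = 17.5223 kN·m.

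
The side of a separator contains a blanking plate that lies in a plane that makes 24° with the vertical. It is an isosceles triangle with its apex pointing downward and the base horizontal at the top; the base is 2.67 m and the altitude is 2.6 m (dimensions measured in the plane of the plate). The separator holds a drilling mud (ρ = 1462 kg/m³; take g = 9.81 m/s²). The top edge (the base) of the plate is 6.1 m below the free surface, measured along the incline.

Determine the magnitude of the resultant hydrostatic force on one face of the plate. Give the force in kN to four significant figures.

F ≈ 316.8 kN

γ = ρg = 1462 × 9.81 / 1000 = 14.34222 kN/m³.
The plate makes 24° with the vertical, i.e. θ = 90° − 24° = 66° to the horizontal. Measuring y along the incline from the free-surface line, vertical depth h = y·sinθ with sinθ = 0.913545.
With the apex down, the centroid sits h/3 = 2.6/3 = 0.866667 m below the base (the top edge), so y_c = 6.1 + 0.866667 = 6.96667 m and h_c = 6.96667 × 0.913545 = 6.36437 m.
A = ½ × 2.67 × 2.6 = 3.471 m².
Resultant F = γ·h_c·A = 14.34222 × 6.36437 × 3.471 = 316.83 kN.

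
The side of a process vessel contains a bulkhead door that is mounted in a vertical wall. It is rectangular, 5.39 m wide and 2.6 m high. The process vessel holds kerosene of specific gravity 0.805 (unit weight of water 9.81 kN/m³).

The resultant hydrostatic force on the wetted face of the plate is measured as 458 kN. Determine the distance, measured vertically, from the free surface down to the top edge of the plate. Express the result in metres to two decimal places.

γ = 0.805 × 9.81 = 7.89705 kN/m³.
A = 5.39 × 2.6 = 14.014 m².
From F = γ·h_c·A, the centroid depth is h_c = 458/(7.89705 × 14.014) = 4.13846 m.
The centroid lies 2.6/2 = 1.3 m below the top edge, so the top edge sits at h_top = 4.13846 − 1.3 = 2.83846 m below the surface.

d_top ≈ 2.84 m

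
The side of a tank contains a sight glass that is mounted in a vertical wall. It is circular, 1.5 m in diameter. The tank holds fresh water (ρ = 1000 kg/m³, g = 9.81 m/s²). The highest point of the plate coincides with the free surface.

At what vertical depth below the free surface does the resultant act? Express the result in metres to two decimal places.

h_p = 0.94 m

γ = ρg = 1000 × 9.81 = 9810 N/m³ = 9.81 kN/m³.
The centroid is at the centre, 0.75 m below the top of the plate, so the centroid depth is h_c = 0.75 m.
A = π(0.75)² = 1.76715 m².
Resultant F = γ·h_c·A = 9.81 × 0.75 × 1.76715 = 13.0018 kN.
I_c = πr⁴/4 = π × 0.75⁴/4 = 0.248505 m⁴.
Centre of pressure: y_p = y_c + I_c/(y_c·A) = 0.75 + 0.248505/(0.75 × 1.76715) = 0.75 + 0.1875 = 0.9375 m along the plane.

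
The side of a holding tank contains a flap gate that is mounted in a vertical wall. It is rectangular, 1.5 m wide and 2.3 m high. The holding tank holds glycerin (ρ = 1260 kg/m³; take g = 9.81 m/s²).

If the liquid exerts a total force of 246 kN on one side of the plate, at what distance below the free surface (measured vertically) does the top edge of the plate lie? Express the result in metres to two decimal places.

γ = ρg = 1260 × 9.81 / 1000 = 12.3606 kN/m³.
A = 1.5 × 2.3 = 3.45 m².
From F = γ·h_c·A, the centroid depth is h_c = 246/(12.3606 × 3.45) = 5.76868 m.
The centroid lies 2.3/2 = 1.15 m below the top edge, so the top edge sits at h_top = 5.76868 − 1.15 = 4.61868 m below the surface.

d_top ≈ 4.62 m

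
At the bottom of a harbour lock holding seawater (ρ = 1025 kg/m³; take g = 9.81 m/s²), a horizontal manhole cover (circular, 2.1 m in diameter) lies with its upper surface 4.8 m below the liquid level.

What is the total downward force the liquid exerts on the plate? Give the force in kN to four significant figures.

F ≈ 167.2 kN

γ = ρg = 1025 × 9.81 / 1000 = 10.05525 kN/m³.
The plate is horizontal, so pressure is uniform at p = γ·h = 10.05525 × 4.8 = 48.2652 kN/m².
A = π(1.05)² = 3.46361 m².
F = p·A = 48.2652 × 3.46361 = 167.172 kN.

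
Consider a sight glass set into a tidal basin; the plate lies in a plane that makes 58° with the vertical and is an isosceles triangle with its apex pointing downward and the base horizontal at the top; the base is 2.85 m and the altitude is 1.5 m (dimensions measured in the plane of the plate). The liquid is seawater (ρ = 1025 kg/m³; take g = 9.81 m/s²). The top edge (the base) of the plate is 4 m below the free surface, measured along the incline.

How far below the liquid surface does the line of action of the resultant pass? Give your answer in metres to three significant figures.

h_p = 2.40 m

γ = ρg = 1025 × 9.81 / 1000 = 10.05525 kN/m³.
The plate makes 58° with the vertical, i.e. θ = 90° − 58° = 32° to the horizontal. Measuring y along the incline from the free-surface line, vertical depth h = y·sinθ with sinθ = 0.529919.
With the apex down, the centroid sits h/3 = 1.5/3 = 0.5 m below the base (the top edge), so y_c = 4 + 0.5 = 4.5 m and h_c = 4.5 × 0.529919 = 2.38464 m.
A = ½ × 2.85 × 1.5 = 2.1375 m².
Resultant F = γ·h_c·A = 10.05525 × 2.38464 × 2.1375 = 51.2533 kN.
I_c = b·h³/36 = 2.85 × 1.5³/36 = 0.267188 m⁴.
Centre of pressure: y_p = y_c + I_c/(y_c·A) = 4.5 + 0.267188/(4.5 × 2.1375) = 4.5 + 0.0277778 = 4.52778 m along the plane.
Vertically, h_p = y_p·sinθ = 4.52778 × 0.529919 = 2.39936 m.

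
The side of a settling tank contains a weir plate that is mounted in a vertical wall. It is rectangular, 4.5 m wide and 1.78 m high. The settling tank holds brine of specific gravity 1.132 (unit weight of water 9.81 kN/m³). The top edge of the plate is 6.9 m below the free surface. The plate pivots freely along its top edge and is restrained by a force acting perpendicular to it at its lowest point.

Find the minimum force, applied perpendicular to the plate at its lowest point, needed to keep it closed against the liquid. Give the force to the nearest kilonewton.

γ = 1.132 × 9.81 = 11.10492 kN/m³.
The centroid lies 1.78/2 = 0.89 m below the top edge, so the centroid depth is h_c = 6.9 + 0.89 = 7.79 m.
A = 4.5 × 1.78 = 8.01 m².
Resultant F = γ·h_c·A = 11.10492 × 7.79 × 8.01 = 692.924 kN.
I_c = b·h³/12 = 4.5 × 1.78³/12 = 2.11491 m⁴.
Centre of pressure: y_p = y_c + I_c/(y_c·A) = 7.79 + 2.11491/(7.79 × 8.01) = 7.79 + 0.0338939 = 7.82389 m along the plane.
The resultant acts 0.89 + 0.0338939 = 0.923894 m (along the plate) below the hinge at the top edge, so the moment about the hinge is M = F × 0.923894 = 692.924 × 0.923894 = 640.188 kN·m.
A normal force at the bottom, 1.78 m from the hinge, must supply this moment: P = 640.188/1.78 = 359.656 kN.

P ≈ 360 kN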